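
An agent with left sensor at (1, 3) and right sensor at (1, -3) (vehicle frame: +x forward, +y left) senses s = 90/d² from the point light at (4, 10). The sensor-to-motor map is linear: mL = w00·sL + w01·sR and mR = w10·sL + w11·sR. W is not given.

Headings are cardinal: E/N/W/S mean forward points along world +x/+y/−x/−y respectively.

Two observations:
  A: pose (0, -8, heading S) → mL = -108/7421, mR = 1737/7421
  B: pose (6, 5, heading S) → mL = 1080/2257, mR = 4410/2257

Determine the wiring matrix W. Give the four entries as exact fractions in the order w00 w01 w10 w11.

-1/2 1/2 1/2 1/2

obs A: pose=(0,-8,S) → sL=45/181, sR=9/41, mL=-108/7421, mR=1737/7421
obs B: pose=(6,5,S) → sL=90/61, sR=90/37, mL=1080/2257, mR=4410/2257
sensor matrix S = [[45/181, 9/41], [90/61, 90/37]]; det S = 4704480/16749197
solve [mL_A; mL_B] = S·[w00; w01] and [mR_A; mR_B] = S·[w10; w11]:
  w00 = -1/2, w01 = 1/2, w10 = 1/2, w11 = 1/2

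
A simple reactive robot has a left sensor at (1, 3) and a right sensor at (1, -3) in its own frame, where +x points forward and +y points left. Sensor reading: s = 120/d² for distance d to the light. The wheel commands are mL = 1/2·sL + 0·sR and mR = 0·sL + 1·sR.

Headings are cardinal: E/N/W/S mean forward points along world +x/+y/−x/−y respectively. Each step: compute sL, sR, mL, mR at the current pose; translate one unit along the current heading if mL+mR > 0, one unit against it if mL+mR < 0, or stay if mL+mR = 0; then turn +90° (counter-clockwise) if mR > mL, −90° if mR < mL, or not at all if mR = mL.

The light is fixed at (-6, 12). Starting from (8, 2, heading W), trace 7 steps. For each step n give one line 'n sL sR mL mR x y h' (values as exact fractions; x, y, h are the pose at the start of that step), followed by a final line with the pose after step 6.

0 60/169 60/109 30/169 60/109 8 2 W
1 120/377 120/221 60/377 120/221 7 2 S
2 6/13 15/49 3/13 15/49 7 1 E
3 120/221 120/389 60/221 120/389 8 1 N
4 60/169 60/109 30/169 60/109 8 2 W
5 120/377 120/221 60/377 120/221 7 2 S
6 6/13 15/49 3/13 15/49 7 1 E
final 8 1 N

n=0: pose=(8,2,W); sL=60/169, sR=60/109; mL=30/169, mR=60/109; mL+mR=13410/18421 → advance +1; mR−mL=6870/18421 → turn +1·90°
n=1: pose=(7,2,S); sL=120/377, sR=120/221; mL=60/377, mR=120/221; mL+mR=4500/6409 → advance +1; mR−mL=2460/6409 → turn +1·90°
n=2: pose=(7,1,E); sL=6/13, sR=15/49; mL=3/13, mR=15/49; mL+mR=342/637 → advance +1; mR−mL=48/637 → turn +1·90°
n=3: pose=(8,1,N); sL=120/221, sR=120/389; mL=60/221, mR=120/389; mL+mR=49860/85969 → advance +1; mR−mL=3180/85969 → turn +1·90°
n=4: pose=(8,2,W); sL=60/169, sR=60/109; mL=30/169, mR=60/109; mL+mR=13410/18421 → advance +1; mR−mL=6870/18421 → turn +1·90°
n=5: pose=(7,2,S); sL=120/377, sR=120/221; mL=60/377, mR=120/221; mL+mR=4500/6409 → advance +1; mR−mL=2460/6409 → turn +1·90°
n=6: pose=(7,1,E); sL=6/13, sR=15/49; mL=3/13, mR=15/49; mL+mR=342/637 → advance +1; mR−mL=48/637 → turn +1·90°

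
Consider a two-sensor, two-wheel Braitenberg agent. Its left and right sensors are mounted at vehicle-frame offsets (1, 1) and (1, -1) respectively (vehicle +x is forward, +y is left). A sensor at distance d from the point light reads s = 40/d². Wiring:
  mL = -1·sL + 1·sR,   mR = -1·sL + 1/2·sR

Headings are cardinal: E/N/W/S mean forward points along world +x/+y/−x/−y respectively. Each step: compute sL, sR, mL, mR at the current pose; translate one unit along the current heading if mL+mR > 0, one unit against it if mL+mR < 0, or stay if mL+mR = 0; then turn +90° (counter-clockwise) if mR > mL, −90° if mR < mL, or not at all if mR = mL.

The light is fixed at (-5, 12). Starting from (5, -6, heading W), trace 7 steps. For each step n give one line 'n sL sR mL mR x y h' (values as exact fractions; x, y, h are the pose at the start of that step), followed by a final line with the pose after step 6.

n=0: pose=(5,-6,W); sL=20/221, sR=4/37; mL=144/8177, mR=-298/8177; mL+mR=-154/8177 → advance -1; mR−mL=-2/37 → turn -1·90°
n=1: pose=(6,-6,N); sL=40/389, sR=40/433; mL=-1760/168437, mR=-9540/168437; mL+mR=-11300/168437 → advance -1; mR−mL=-20/433 → turn -1·90°
n=2: pose=(6,-7,E); sL=10/117, sR=5/68; mL=-95/7956, mR=-775/15912; mL+mR=-965/15912 → advance -1; mR−mL=-5/136 → turn -1·90°
n=3: pose=(5,-7,S); sL=40/521, sR=40/481; mL=1600/250601, mR=-8820/250601; mL+mR=-7220/250601 → advance -1; mR−mL=-20/481 → turn -1·90°
n=4: pose=(5,-6,W); sL=20/221, sR=4/37; mL=144/8177, mR=-298/8177; mL+mR=-154/8177 → advance -1; mR−mL=-2/37 → turn -1·90°
n=5: pose=(6,-6,N); sL=40/389, sR=40/433; mL=-1760/168437, mR=-9540/168437; mL+mR=-11300/168437 → advance -1; mR−mL=-20/433 → turn -1·90°
n=6: pose=(6,-7,E); sL=10/117, sR=5/68; mL=-95/7956, mR=-775/15912; mL+mR=-965/15912 → advance -1; mR−mL=-5/136 → turn -1·90°

0 20/221 4/37 144/8177 -298/8177 5 -6 W
1 40/389 40/433 -1760/168437 -9540/168437 6 -6 N
2 10/117 5/68 -95/7956 -775/15912 6 -7 E
3 40/521 40/481 1600/250601 -8820/250601 5 -7 S
4 20/221 4/37 144/8177 -298/8177 5 -6 W
5 40/389 40/433 -1760/168437 -9540/168437 6 -6 N
6 10/117 5/68 -95/7956 -775/15912 6 -7 E
final 5 -7 S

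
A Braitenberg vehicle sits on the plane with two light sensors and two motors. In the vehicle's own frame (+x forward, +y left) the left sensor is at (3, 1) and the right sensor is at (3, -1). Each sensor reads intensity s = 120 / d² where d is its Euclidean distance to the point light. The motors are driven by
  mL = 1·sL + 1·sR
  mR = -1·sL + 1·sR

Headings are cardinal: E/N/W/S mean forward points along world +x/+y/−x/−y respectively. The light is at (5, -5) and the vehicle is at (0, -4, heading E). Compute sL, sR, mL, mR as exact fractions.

15 30 45 15

left sensor world pos  = (3, -3); dL² = 8
right sensor world pos = (3, -5); dR² = 4
sL = 120/8 = 15
sR = 120/4 = 30
mL = 1·sL + 1·sR = 45
mR = -1·sL + 1·sR = 15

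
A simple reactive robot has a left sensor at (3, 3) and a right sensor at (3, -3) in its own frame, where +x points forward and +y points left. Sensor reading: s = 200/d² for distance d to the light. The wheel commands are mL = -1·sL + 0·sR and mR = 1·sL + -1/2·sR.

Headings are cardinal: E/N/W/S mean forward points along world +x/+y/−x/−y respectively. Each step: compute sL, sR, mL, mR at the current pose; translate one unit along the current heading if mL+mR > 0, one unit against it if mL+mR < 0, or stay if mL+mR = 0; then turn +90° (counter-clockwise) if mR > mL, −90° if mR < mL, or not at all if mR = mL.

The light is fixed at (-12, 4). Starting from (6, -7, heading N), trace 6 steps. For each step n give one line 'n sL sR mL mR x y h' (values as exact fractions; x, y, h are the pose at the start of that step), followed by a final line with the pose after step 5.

0 200/289 40/101 -200/289 14420/29189 6 -7 N
1 4/9 100/153 -4/9 2/17 6 -8 W
2 200/709 200/481 -200/709 25300/341029 7 -8 S
3 50/137 5/17 -50/137 1015/4658 7 -7 E
4 200/289 40/101 -200/289 14420/29189 6 -7 N
5 4/9 100/153 -4/9 2/17 6 -8 W
final 7 -8 S

n=0: pose=(6,-7,N); sL=200/289, sR=40/101; mL=-200/289, mR=14420/29189; mL+mR=-20/101 → advance -1; mR−mL=34620/29189 → turn +1·90°
n=1: pose=(6,-8,W); sL=4/9, sR=100/153; mL=-4/9, mR=2/17; mL+mR=-50/153 → advance -1; mR−mL=86/153 → turn +1·90°
n=2: pose=(7,-8,S); sL=200/709, sR=200/481; mL=-200/709, mR=25300/341029; mL+mR=-100/481 → advance -1; mR−mL=121500/341029 → turn +1·90°
n=3: pose=(7,-7,E); sL=50/137, sR=5/17; mL=-50/137, mR=1015/4658; mL+mR=-5/34 → advance -1; mR−mL=2715/4658 → turn +1·90°
n=4: pose=(6,-7,N); sL=200/289, sR=40/101; mL=-200/289, mR=14420/29189; mL+mR=-20/101 → advance -1; mR−mL=34620/29189 → turn +1·90°
n=5: pose=(6,-8,W); sL=4/9, sR=100/153; mL=-4/9, mR=2/17; mL+mR=-50/153 → advance -1; mR−mL=86/153 → turn +1·90°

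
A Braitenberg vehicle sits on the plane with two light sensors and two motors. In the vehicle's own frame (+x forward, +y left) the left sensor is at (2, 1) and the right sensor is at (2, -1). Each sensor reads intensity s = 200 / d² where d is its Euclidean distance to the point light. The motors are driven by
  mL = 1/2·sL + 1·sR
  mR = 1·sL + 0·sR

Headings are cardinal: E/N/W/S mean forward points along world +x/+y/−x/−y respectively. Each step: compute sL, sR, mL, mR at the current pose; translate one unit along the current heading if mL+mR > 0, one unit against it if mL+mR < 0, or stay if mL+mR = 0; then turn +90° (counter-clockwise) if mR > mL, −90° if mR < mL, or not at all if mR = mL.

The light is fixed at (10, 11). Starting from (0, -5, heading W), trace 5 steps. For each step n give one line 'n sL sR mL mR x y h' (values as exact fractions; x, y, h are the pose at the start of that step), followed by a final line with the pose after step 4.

0 200/433 200/369 123500/159777 200/433 0 -5 W
1 10/17 25/37 610/629 10/17 -1 -5 N
2 200/277 200/337 89100/93349 200/277 -1 -4 E
3 20/37 20/41 1150/1517 20/37 0 -4 S
4 200/433 200/369 123500/159777 200/433 0 -5 W
final -1 -5 N

n=0: pose=(0,-5,W); sL=200/433, sR=200/369; mL=123500/159777, mR=200/433; mL+mR=197300/159777 → advance +1; mR−mL=-49700/159777 → turn -1·90°
n=1: pose=(-1,-5,N); sL=10/17, sR=25/37; mL=610/629, mR=10/17; mL+mR=980/629 → advance +1; mR−mL=-240/629 → turn -1·90°
n=2: pose=(-1,-4,E); sL=200/277, sR=200/337; mL=89100/93349, mR=200/277; mL+mR=156500/93349 → advance +1; mR−mL=-21700/93349 → turn -1·90°
n=3: pose=(0,-4,S); sL=20/37, sR=20/41; mL=1150/1517, mR=20/37; mL+mR=1970/1517 → advance +1; mR−mL=-330/1517 → turn -1·90°
n=4: pose=(0,-5,W); sL=200/433, sR=200/369; mL=123500/159777, mR=200/433; mL+mR=197300/159777 → advance +1; mR−mL=-49700/159777 → turn -1·90°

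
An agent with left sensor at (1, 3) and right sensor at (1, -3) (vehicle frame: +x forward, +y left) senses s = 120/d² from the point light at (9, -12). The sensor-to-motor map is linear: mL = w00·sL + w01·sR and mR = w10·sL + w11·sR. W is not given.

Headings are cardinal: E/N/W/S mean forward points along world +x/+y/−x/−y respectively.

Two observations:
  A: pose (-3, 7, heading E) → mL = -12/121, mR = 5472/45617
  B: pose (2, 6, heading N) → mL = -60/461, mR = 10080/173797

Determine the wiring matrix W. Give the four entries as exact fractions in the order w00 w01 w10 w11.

obs A: pose=(-3,7,E) → sL=24/121, sR=120/377, mL=-12/121, mR=5472/45617
obs B: pose=(2,6,N) → sL=120/461, sR=120/377, mL=-60/461, mR=10080/173797
sensor matrix S = [[24/121, 120/377], [120/461, 120/377]]; det S = -414720/21029437
solve [mL_A; mL_B] = S·[w00; w01] and [mR_A; mR_B] = S·[w10; w11]:
  w00 = -1/2, w01 = 0, w10 = -1, w11 = 1

-1/2 0 -1 1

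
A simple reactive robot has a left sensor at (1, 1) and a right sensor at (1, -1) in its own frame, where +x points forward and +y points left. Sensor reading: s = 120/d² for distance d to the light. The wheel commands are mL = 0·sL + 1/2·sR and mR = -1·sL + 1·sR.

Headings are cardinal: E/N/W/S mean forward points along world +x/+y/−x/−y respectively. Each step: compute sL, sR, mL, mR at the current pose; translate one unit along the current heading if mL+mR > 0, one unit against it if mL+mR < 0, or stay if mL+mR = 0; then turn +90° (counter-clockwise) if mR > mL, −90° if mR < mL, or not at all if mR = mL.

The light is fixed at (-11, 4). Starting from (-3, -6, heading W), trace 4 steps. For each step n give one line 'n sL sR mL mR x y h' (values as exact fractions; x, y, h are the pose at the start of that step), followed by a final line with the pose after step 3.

0 12/17 12/13 6/13 48/221 -3 -6 W
1 40/39 24/29 12/29 -224/1131 -4 -6 N
2 15/16 30/41 15/41 -135/656 -4 -5 E
3 120/181 120/149 60/149 3840/26969 -3 -5 S
final -3 -6 W

n=0: pose=(-3,-6,W); sL=12/17, sR=12/13; mL=6/13, mR=48/221; mL+mR=150/221 → advance +1; mR−mL=-54/221 → turn -1·90°
n=1: pose=(-4,-6,N); sL=40/39, sR=24/29; mL=12/29, mR=-224/1131; mL+mR=244/1131 → advance +1; mR−mL=-692/1131 → turn -1·90°
n=2: pose=(-4,-5,E); sL=15/16, sR=30/41; mL=15/41, mR=-135/656; mL+mR=105/656 → advance +1; mR−mL=-375/656 → turn -1·90°
n=3: pose=(-3,-5,S); sL=120/181, sR=120/149; mL=60/149, mR=3840/26969; mL+mR=14700/26969 → advance +1; mR−mL=-7020/26969 → turn -1·90°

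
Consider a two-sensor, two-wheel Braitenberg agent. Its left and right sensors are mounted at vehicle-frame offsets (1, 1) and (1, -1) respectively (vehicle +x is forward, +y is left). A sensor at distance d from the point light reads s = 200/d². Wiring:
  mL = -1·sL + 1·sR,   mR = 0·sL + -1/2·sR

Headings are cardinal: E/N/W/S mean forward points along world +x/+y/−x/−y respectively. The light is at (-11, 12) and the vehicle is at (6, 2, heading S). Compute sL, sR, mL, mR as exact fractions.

40/89 200/377 2720/33553 -100/377

left sensor world pos  = (7, 1); dL² = 445
right sensor world pos = (5, 1); dR² = 377
sL = 200/445 = 40/89
sR = 200/377 = 200/377
mL = -1·sL + 1·sR = 2720/33553
mR = 0·sL + -1/2·sR = -100/377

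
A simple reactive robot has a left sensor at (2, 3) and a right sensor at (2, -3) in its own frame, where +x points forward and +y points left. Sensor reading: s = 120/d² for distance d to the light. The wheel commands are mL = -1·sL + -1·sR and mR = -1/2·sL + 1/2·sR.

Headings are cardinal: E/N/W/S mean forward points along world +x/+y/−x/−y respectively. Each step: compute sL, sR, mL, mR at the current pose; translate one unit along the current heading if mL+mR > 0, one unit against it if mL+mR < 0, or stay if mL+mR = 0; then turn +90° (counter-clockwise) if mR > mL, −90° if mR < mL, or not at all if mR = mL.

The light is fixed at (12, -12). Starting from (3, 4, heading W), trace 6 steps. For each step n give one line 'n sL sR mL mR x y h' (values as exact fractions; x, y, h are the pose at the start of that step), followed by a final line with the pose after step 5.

n=0: pose=(3,4,W); sL=12/29, sR=60/241; mL=-4632/6989, mR=-576/6989; mL+mR=-5208/6989 → advance -1; mR−mL=4056/6989 → turn +1·90°
n=1: pose=(4,4,S); sL=120/221, sR=120/317; mL=-64560/70057, mR=-5760/70057; mL+mR=-70320/70057 → advance -1; mR−mL=58800/70057 → turn +1·90°
n=2: pose=(4,5,E); sL=30/109, sR=15/29; mL=-2505/3161, mR=765/6322; mL+mR=-4245/6322 → advance -1; mR−mL=5775/6322 → turn +1·90°
n=3: pose=(3,5,N); sL=24/101, sR=120/397; mL=-21648/40097, mR=1296/40097; mL+mR=-20352/40097 → advance -1; mR−mL=22944/40097 → turn +1·90°
n=4: pose=(3,4,W); sL=12/29, sR=60/241; mL=-4632/6989, mR=-576/6989; mL+mR=-5208/6989 → advance -1; mR−mL=4056/6989 → turn +1·90°
n=5: pose=(4,4,S); sL=120/221, sR=120/317; mL=-64560/70057, mR=-5760/70057; mL+mR=-70320/70057 → advance -1; mR−mL=58800/70057 → turn +1·90°

0 12/29 60/241 -4632/6989 -576/6989 3 4 W
1 120/221 120/317 -64560/70057 -5760/70057 4 4 S
2 30/109 15/29 -2505/3161 765/6322 4 5 E
3 24/101 120/397 -21648/40097 1296/40097 3 5 N
4 12/29 60/241 -4632/6989 -576/6989 3 4 W
5 120/221 120/317 -64560/70057 -5760/70057 4 4 S
final 4 5 E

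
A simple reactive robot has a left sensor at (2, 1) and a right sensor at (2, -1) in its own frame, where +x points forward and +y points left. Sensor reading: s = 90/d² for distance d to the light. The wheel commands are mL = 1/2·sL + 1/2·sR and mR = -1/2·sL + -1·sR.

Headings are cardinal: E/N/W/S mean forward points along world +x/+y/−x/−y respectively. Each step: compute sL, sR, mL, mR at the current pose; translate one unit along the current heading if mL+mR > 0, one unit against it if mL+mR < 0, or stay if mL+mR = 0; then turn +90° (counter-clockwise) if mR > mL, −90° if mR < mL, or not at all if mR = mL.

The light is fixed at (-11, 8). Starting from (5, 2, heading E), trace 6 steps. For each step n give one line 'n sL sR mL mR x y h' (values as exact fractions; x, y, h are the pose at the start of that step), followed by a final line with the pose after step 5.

0 90/349 90/373 32490/130177 -48195/130177 5 2 E
1 9/32 9/26 261/832 -405/832 4 2 S
2 18/41 18/37 702/1517 -1071/1517 4 3 W
3 5/13 45/149 665/1937 -1915/3874 5 3 N
4 90/349 90/373 32490/130177 -48195/130177 5 2 E
5 9/32 9/26 261/832 -405/832 4 2 S
final 4 3 W

n=0: pose=(5,2,E); sL=90/349, sR=90/373; mL=32490/130177, mR=-48195/130177; mL+mR=-45/373 → advance -1; mR−mL=-80685/130177 → turn -1·90°
n=1: pose=(4,2,S); sL=9/32, sR=9/26; mL=261/832, mR=-405/832; mL+mR=-9/52 → advance -1; mR−mL=-333/416 → turn -1·90°
n=2: pose=(4,3,W); sL=18/41, sR=18/37; mL=702/1517, mR=-1071/1517; mL+mR=-9/37 → advance -1; mR−mL=-1773/1517 → turn -1·90°
n=3: pose=(5,3,N); sL=5/13, sR=45/149; mL=665/1937, mR=-1915/3874; mL+mR=-45/298 → advance -1; mR−mL=-3245/3874 → turn -1·90°
n=4: pose=(5,2,E); sL=90/349, sR=90/373; mL=32490/130177, mR=-48195/130177; mL+mR=-45/373 → advance -1; mR−mL=-80685/130177 → turn -1·90°
n=5: pose=(4,2,S); sL=9/32, sR=9/26; mL=261/832, mR=-405/832; mL+mR=-9/52 → advance -1; mR−mL=-333/416 → turn -1·90°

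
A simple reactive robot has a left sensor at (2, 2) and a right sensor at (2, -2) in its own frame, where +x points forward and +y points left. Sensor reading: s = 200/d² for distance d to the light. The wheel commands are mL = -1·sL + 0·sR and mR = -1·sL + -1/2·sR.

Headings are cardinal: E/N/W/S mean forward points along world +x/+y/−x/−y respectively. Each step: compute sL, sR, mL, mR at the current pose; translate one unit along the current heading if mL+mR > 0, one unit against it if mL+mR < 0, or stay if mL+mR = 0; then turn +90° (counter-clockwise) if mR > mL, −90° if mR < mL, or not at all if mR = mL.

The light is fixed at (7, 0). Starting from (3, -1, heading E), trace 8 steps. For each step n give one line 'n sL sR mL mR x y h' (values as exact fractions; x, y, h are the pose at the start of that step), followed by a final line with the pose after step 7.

0 40 200/13 -40 -620/13 3 -1 E
1 100/9 100/29 -100/9 -3350/261 2 -1 S
2 200/53 200/53 -200/53 -300/53 2 0 W
3 5 25 -5 -35/2 3 0 N
4 40 200/13 -40 -620/13 3 -1 E
5 100/9 100/29 -100/9 -3350/261 2 -1 S
6 200/53 200/53 -200/53 -300/53 2 0 W
7 5 25 -5 -35/2 3 0 N
final 3 -1 E

n=0: pose=(3,-1,E); sL=40, sR=200/13; mL=-40, mR=-620/13; mL+mR=-1140/13 → advance -1; mR−mL=-100/13 → turn -1·90°
n=1: pose=(2,-1,S); sL=100/9, sR=100/29; mL=-100/9, mR=-3350/261; mL+mR=-6250/261 → advance -1; mR−mL=-50/29 → turn -1·90°
n=2: pose=(2,0,W); sL=200/53, sR=200/53; mL=-200/53, mR=-300/53; mL+mR=-500/53 → advance -1; mR−mL=-100/53 → turn -1·90°
n=3: pose=(3,0,N); sL=5, sR=25; mL=-5, mR=-35/2; mL+mR=-45/2 → advance -1; mR−mL=-25/2 → turn -1·90°
n=4: pose=(3,-1,E); sL=40, sR=200/13; mL=-40, mR=-620/13; mL+mR=-1140/13 → advance -1; mR−mL=-100/13 → turn -1·90°
n=5: pose=(2,-1,S); sL=100/9, sR=100/29; mL=-100/9, mR=-3350/261; mL+mR=-6250/261 → advance -1; mR−mL=-50/29 → turn -1·90°
n=6: pose=(2,0,W); sL=200/53, sR=200/53; mL=-200/53, mR=-300/53; mL+mR=-500/53 → advance -1; mR−mL=-100/53 → turn -1·90°
n=7: pose=(3,0,N); sL=5, sR=25; mL=-5, mR=-35/2; mL+mR=-45/2 → advance -1; mR−mL=-25/2 → turn -1·90°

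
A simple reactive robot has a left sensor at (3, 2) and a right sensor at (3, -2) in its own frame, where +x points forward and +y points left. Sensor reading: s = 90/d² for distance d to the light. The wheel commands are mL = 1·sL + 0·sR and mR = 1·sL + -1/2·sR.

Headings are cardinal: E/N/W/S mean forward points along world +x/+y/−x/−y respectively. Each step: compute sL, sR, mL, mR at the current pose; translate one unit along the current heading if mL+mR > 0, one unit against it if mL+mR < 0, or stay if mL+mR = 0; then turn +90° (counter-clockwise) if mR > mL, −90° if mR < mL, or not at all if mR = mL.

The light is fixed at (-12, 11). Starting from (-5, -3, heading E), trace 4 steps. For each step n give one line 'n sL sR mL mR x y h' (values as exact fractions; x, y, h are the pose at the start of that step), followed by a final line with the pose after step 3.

n=0: pose=(-5,-3,E); sL=45/122, sR=45/178; mL=45/122, mR=5265/21716; mL+mR=13275/21716 → advance +1; mR−mL=-45/356 → turn -1·90°
n=1: pose=(-4,-3,S); sL=90/389, sR=18/65; mL=90/389, mR=2349/25285; mL+mR=8199/25285 → advance +1; mR−mL=-9/65 → turn -1·90°
n=2: pose=(-4,-4,W); sL=45/157, sR=45/97; mL=45/157, mR=1665/30458; mL+mR=10395/30458 → advance +1; mR−mL=-45/194 → turn -1·90°
n=3: pose=(-5,-4,N); sL=90/169, sR=2/5; mL=90/169, mR=281/845; mL+mR=731/845 → advance +1; mR−mL=-1/5 → turn -1·90°

0 45/122 45/178 45/122 5265/21716 -5 -3 E
1 90/389 18/65 90/389 2349/25285 -4 -3 S
2 45/157 45/97 45/157 1665/30458 -4 -4 W
3 90/169 2/5 90/169 281/845 -5 -4 N
final -5 -3 E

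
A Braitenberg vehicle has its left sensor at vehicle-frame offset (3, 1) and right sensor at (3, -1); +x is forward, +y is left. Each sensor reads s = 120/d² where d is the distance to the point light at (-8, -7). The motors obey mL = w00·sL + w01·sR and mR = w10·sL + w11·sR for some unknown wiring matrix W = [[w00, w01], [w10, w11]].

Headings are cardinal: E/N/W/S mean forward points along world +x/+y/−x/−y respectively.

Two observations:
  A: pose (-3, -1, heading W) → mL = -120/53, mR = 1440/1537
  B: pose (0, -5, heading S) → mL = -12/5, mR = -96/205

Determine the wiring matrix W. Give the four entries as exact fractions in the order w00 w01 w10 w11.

obs A: pose=(-3,-1,W) → sL=120/29, sR=120/53, mL=-120/53, mR=1440/1537
obs B: pose=(0,-5,S) → sL=60/41, sR=12/5, mL=-12/5, mR=-96/205
sensor matrix S = [[120/29, 120/53], [60/41, 12/5]]; det S = 417024/63017
solve [mL_A; mL_B] = S·[w00; w01] and [mR_A; mR_B] = S·[w10; w11]:
  w00 = 0, w01 = -1, w10 = 1/2, w11 = -1/2

0 -1 1/2 -1/2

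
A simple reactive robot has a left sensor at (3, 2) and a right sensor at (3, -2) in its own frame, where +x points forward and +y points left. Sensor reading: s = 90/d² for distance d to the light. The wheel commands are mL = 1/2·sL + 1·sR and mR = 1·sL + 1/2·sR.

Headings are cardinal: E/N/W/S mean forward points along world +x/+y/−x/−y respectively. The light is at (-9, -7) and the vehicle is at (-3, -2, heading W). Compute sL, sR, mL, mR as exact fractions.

5 45/29 235/58 335/58

left sensor world pos  = (-6, -4); dL² = 18
right sensor world pos = (-6, 0); dR² = 58
sL = 90/18 = 5
sR = 90/58 = 45/29
mL = 1/2·sL + 1·sR = 235/58
mR = 1·sL + 1/2·sR = 335/58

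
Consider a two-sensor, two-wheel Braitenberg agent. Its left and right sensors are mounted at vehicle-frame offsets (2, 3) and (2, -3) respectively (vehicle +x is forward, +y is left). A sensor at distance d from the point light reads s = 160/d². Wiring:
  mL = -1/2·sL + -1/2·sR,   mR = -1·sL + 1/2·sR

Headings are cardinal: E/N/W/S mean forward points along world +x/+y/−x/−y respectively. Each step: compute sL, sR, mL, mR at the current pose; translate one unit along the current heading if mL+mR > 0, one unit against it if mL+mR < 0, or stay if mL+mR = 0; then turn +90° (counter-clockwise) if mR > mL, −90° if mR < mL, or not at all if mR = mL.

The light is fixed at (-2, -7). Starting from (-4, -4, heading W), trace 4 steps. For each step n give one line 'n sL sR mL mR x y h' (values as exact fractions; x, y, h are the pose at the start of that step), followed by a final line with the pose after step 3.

n=0: pose=(-4,-4,W); sL=10, sR=40/13; mL=-85/13, mR=-110/13; mL+mR=-15 → advance -1; mR−mL=-25/13 → turn -1·90°
n=1: pose=(-3,-4,N); sL=160/41, sR=160/29; mL=-5600/1189, mR=-1360/1189; mL+mR=-240/41 → advance -1; mR−mL=4240/1189 → turn +1·90°
n=2: pose=(-3,-5,W); sL=16, sR=80/17; mL=-176/17, mR=-232/17; mL+mR=-24 → advance -1; mR−mL=-56/17 → turn -1·90°
n=3: pose=(-2,-5,N); sL=32/5, sR=32/5; mL=-32/5, mR=-16/5; mL+mR=-48/5 → advance -1; mR−mL=16/5 → turn +1·90°

0 10 40/13 -85/13 -110/13 -4 -4 W
1 160/41 160/29 -5600/1189 -1360/1189 -3 -4 N
2 16 80/17 -176/17 -232/17 -3 -5 W
3 32/5 32/5 -32/5 -16/5 -2 -5 N
final -2 -6 W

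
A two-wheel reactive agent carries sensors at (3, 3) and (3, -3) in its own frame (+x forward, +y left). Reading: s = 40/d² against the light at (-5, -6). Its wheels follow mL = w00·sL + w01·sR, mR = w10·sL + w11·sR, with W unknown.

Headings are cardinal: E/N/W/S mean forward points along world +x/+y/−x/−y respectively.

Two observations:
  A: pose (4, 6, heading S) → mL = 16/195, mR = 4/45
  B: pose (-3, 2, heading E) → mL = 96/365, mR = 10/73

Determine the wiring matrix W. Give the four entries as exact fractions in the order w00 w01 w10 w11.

-1/2 1/2 1/2 0

obs A: pose=(4,6,S) → sL=8/45, sR=40/117, mL=16/195, mR=4/45
obs B: pose=(-3,2,E) → sL=20/73, sR=4/5, mL=96/365, mR=10/73
sensor matrix S = [[8/45, 40/117], [20/73, 4/5]]; det S = 1152/23725
solve [mL_A; mL_B] = S·[w00; w01] and [mR_A; mR_B] = S·[w10; w11]:
  w00 = -1/2, w01 = 1/2, w10 = 1/2, w11 = 0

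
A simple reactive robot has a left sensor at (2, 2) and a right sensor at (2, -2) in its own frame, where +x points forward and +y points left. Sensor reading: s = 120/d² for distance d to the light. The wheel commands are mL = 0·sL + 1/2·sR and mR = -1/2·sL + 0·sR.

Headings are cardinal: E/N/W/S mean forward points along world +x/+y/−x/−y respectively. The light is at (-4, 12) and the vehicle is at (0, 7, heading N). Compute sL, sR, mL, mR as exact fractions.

120/13 8/3 4/3 -60/13

left sensor world pos  = (-2, 9); dL² = 13
right sensor world pos = (2, 9); dR² = 45
sL = 120/13 = 120/13
sR = 120/45 = 8/3
mL = 0·sL + 1/2·sR = 4/3
mR = -1/2·sL + 0·sR = -60/13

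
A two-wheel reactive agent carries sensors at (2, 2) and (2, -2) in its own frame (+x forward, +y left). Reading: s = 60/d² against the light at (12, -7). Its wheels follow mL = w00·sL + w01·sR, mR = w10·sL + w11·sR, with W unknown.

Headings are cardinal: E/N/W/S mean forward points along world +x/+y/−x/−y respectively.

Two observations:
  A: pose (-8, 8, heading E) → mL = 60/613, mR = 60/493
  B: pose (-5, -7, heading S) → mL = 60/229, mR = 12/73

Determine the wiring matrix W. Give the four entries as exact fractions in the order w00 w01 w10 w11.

obs A: pose=(-8,8,E) → sL=60/613, sR=60/493, mL=60/613, mR=60/493
obs B: pose=(-5,-7,S) → sL=60/229, sR=12/73, mL=60/229, mR=12/73
sensor matrix S = [[60/613, 60/493], [60/229, 12/73]]; det S = -79810560/5052027853
solve [mL_A; mL_B] = S·[w00; w01] and [mR_A; mR_B] = S·[w10; w11]:
  w00 = 1, w01 = 0, w10 = 0, w11 = 1

1 0 0 1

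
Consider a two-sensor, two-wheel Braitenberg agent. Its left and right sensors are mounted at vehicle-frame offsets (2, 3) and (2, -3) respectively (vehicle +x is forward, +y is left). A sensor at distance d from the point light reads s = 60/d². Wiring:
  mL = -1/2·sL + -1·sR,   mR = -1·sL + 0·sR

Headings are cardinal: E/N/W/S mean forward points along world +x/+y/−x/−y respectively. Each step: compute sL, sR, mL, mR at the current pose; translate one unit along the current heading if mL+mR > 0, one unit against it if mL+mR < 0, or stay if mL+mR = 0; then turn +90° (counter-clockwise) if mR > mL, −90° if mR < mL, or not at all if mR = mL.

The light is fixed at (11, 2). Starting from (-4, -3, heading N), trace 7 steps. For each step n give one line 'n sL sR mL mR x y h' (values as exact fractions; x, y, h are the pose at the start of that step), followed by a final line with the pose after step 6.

n=0: pose=(-4,-3,N); sL=20/111, sR=20/51; mL=-910/1887, mR=-20/111; mL+mR=-1250/1887 → advance -1; mR−mL=190/629 → turn +1·90°
n=1: pose=(-4,-4,W); sL=6/37, sR=30/149; mL=-1557/5513, mR=-6/37; mL+mR=-2451/5513 → advance -1; mR−mL=663/5513 → turn +1·90°
n=2: pose=(-3,-4,S); sL=12/37, sR=60/353; mL=-4338/13061, mR=-12/37; mL+mR=-8574/13061 → advance -1; mR−mL=102/13061 → turn +1·90°
n=3: pose=(-3,-3,E); sL=15/37, sR=15/52; mL=-945/1924, mR=-15/37; mL+mR=-1725/1924 → advance -1; mR−mL=165/1924 → turn +1·90°
n=4: pose=(-4,-3,N); sL=20/111, sR=20/51; mL=-910/1887, mR=-20/111; mL+mR=-1250/1887 → advance -1; mR−mL=190/629 → turn +1·90°
n=5: pose=(-4,-4,W); sL=6/37, sR=30/149; mL=-1557/5513, mR=-6/37; mL+mR=-2451/5513 → advance -1; mR−mL=663/5513 → turn +1·90°
n=6: pose=(-3,-4,S); sL=12/37, sR=60/353; mL=-4338/13061, mR=-12/37; mL+mR=-8574/13061 → advance -1; mR−mL=102/13061 → turn +1·90°

0 20/111 20/51 -910/1887 -20/111 -4 -3 N
1 6/37 30/149 -1557/5513 -6/37 -4 -4 W
2 12/37 60/353 -4338/13061 -12/37 -3 -4 S
3 15/37 15/52 -945/1924 -15/37 -3 -3 E
4 20/111 20/51 -910/1887 -20/111 -4 -3 N
5 6/37 30/149 -1557/5513 -6/37 -4 -4 W
6 12/37 60/353 -4338/13061 -12/37 -3 -4 S
final -3 -3 E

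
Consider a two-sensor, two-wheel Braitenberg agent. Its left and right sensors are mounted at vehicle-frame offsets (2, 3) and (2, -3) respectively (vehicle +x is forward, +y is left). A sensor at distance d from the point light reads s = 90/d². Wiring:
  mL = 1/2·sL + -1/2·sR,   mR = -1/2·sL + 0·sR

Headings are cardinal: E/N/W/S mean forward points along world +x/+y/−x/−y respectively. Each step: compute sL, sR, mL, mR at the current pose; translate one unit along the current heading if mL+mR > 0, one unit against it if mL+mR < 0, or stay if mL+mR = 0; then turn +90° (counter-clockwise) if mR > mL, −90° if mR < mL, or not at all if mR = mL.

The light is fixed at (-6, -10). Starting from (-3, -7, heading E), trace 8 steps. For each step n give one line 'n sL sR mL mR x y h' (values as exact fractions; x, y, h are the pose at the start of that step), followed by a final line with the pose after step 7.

0 90/61 18/5 -324/305 -45/61 -3 -7 E
1 45/13 9/5 54/65 -45/26 -4 -7 N
2 90/41 90/17 -1080/697 -45/41 -4 -8 E
3 9/2 45/16 27/32 -9/4 -5 -8 N
4 18/5 90/13 -108/65 -9/5 -5 -9 E
5 9 9 0 -9/2 -6 -9 S
6 18 90/29 216/29 -9 -6 -8 W
7 9/2 45/16 27/32 -9/4 -5 -8 N
final -5 -9 E

n=0: pose=(-3,-7,E); sL=90/61, sR=18/5; mL=-324/305, mR=-45/61; mL+mR=-9/5 → advance -1; mR−mL=99/305 → turn +1·90°
n=1: pose=(-4,-7,N); sL=45/13, sR=9/5; mL=54/65, mR=-45/26; mL+mR=-9/10 → advance -1; mR−mL=-333/130 → turn -1·90°
n=2: pose=(-4,-8,E); sL=90/41, sR=90/17; mL=-1080/697, mR=-45/41; mL+mR=-45/17 → advance -1; mR−mL=315/697 → turn +1·90°
n=3: pose=(-5,-8,N); sL=9/2, sR=45/16; mL=27/32, mR=-9/4; mL+mR=-45/32 → advance -1; mR−mL=-99/32 → turn -1·90°
n=4: pose=(-5,-9,E); sL=18/5, sR=90/13; mL=-108/65, mR=-9/5; mL+mR=-45/13 → advance -1; mR−mL=-9/65 → turn -1·90°
n=5: pose=(-6,-9,S); sL=9, sR=9; mL=0, mR=-9/2; mL+mR=-9/2 → advance -1; mR−mL=-9/2 → turn -1·90°
n=6: pose=(-6,-8,W); sL=18, sR=90/29; mL=216/29, mR=-9; mL+mR=-45/29 → advance -1; mR−mL=-477/29 → turn -1·90°
n=7: pose=(-5,-8,N); sL=9/2, sR=45/16; mL=27/32, mR=-9/4; mL+mR=-45/32 → advance -1; mR−mL=-99/32 → turn -1·90°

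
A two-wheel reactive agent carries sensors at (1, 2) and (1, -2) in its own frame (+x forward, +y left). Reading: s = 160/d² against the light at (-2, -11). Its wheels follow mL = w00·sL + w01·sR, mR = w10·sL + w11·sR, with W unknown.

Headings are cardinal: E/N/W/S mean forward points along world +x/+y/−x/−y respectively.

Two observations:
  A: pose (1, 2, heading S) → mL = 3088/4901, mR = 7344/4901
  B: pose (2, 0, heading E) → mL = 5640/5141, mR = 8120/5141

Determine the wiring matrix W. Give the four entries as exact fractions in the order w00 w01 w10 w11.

obs A: pose=(1,2,S) → sL=160/169, sR=32/29, mL=3088/4901, mR=7344/4901
obs B: pose=(2,0,E) → sL=80/97, sR=80/53, mL=5640/5141, mR=8120/5141
sensor matrix S = [[160/169, 32/29], [80/97, 80/53]]; det S = 13076480/25196041
solve [mL_A; mL_B] = S·[w00; w01] and [mR_A; mR_B] = S·[w10; w11]:
  w00 = -1/2, w01 = 1, w10 = 1, w11 = 1/2

-1/2 1 1 1/2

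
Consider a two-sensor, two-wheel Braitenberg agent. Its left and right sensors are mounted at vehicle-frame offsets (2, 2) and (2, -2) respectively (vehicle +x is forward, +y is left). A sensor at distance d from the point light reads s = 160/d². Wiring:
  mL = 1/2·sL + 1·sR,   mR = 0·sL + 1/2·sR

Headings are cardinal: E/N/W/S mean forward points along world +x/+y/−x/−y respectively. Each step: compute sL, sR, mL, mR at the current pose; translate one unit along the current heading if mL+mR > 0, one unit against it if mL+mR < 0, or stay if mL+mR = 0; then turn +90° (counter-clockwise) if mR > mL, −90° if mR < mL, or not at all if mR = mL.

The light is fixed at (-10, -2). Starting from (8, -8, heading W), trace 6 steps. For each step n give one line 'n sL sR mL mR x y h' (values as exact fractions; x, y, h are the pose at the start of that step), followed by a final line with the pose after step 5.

n=0: pose=(8,-8,W); sL=1/2, sR=10/17; mL=57/68, mR=5/17; mL+mR=77/68 → advance +1; mR−mL=-37/68 → turn -1·90°
n=1: pose=(7,-8,N); sL=160/241, sR=160/377; mL=68720/90857, mR=80/377; mL+mR=88000/90857 → advance +1; mR−mL=-49440/90857 → turn -1·90°
n=2: pose=(7,-7,E); sL=16/37, sR=16/41; mL=920/1517, mR=8/41; mL+mR=1216/1517 → advance +1; mR−mL=-624/1517 → turn -1·90°
n=3: pose=(8,-7,S); sL=160/449, sR=32/61; mL=19248/27389, mR=16/61; mL+mR=26432/27389 → advance +1; mR−mL=-12064/27389 → turn -1·90°
n=4: pose=(8,-8,W); sL=1/2, sR=10/17; mL=57/68, mR=5/17; mL+mR=77/68 → advance +1; mR−mL=-37/68 → turn -1·90°
n=5: pose=(7,-8,N); sL=160/241, sR=160/377; mL=68720/90857, mR=80/377; mL+mR=88000/90857 → advance +1; mR−mL=-49440/90857 → turn -1·90°

0 1/2 10/17 57/68 5/17 8 -8 W
1 160/241 160/377 68720/90857 80/377 7 -8 N
2 16/37 16/41 920/1517 8/41 7 -7 E
3 160/449 32/61 19248/27389 16/61 8 -7 S
4 1/2 10/17 57/68 5/17 8 -8 W
5 160/241 160/377 68720/90857 80/377 7 -8 N
final 7 -7 E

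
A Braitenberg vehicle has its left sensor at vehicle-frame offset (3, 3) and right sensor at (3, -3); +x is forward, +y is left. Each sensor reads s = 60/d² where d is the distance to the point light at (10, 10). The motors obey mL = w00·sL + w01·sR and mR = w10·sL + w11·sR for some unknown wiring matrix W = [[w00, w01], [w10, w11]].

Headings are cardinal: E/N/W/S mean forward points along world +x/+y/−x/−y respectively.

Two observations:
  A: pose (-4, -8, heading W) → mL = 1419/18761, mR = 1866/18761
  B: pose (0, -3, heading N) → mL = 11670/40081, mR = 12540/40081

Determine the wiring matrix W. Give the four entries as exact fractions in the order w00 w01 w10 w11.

obs A: pose=(-4,-8,W) → sL=6/73, sR=30/257, mL=1419/18761, mR=1866/18761
obs B: pose=(0,-3,N) → sL=60/269, sR=60/149, mL=11670/40081, mR=12540/40081
sensor matrix S = [[6/73, 30/257], [60/269, 60/149]]; det S = 5309280/751959641
solve [mL_A; mL_B] = S·[w00; w01] and [mR_A; mR_B] = S·[w10; w11]:
  w00 = -1/2, w01 = 1, w10 = 1/2, w11 = 1/2

-1/2 1 1/2 1/2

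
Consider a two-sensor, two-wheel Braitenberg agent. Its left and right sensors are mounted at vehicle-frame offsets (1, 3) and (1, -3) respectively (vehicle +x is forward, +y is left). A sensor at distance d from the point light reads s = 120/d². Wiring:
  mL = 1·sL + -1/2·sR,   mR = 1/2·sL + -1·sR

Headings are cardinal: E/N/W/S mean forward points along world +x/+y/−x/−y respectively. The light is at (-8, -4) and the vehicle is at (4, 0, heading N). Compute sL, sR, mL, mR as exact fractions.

left sensor world pos  = (1, 1); dL² = 106
right sensor world pos = (7, 1); dR² = 250
sL = 120/106 = 60/53
sR = 120/250 = 12/25
mL = 1·sL + -1/2·sR = 1182/1325
mR = 1/2·sL + -1·sR = 114/1325

60/53 12/25 1182/1325 114/1325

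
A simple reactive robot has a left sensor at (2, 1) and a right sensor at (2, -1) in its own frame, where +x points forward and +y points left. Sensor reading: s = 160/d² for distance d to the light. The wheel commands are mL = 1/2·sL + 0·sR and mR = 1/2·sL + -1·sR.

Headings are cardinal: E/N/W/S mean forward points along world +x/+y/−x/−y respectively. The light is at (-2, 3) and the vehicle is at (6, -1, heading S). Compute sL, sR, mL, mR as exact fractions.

160/117 32/17 80/117 -2384/1989

left sensor world pos  = (7, -3); dL² = 117
right sensor world pos = (5, -3); dR² = 85
sL = 160/117 = 160/117
sR = 160/85 = 32/17
mL = 1/2·sL + 0·sR = 80/117
mR = 1/2·sL + -1·sR = -2384/1989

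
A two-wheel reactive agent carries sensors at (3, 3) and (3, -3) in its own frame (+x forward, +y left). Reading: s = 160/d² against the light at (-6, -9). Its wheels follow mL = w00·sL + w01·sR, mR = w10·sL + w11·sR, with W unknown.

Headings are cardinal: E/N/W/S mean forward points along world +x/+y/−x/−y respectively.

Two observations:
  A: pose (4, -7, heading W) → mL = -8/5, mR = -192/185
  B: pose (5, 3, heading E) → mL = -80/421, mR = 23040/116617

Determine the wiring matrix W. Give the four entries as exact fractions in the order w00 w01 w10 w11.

-1/2 0 -1 1

obs A: pose=(4,-7,W) → sL=16/5, sR=80/37, mL=-8/5, mR=-192/185
obs B: pose=(5,3,E) → sL=160/421, sR=160/277, mL=-80/421, mR=23040/116617
sensor matrix S = [[16/5, 80/37], [160/421, 160/277]]; det S = 4429824/4314829
solve [mL_A; mL_B] = S·[w00; w01] and [mR_A; mR_B] = S·[w10; w11]:
  w00 = -1/2, w01 = 0, w10 = -1, w11 = 1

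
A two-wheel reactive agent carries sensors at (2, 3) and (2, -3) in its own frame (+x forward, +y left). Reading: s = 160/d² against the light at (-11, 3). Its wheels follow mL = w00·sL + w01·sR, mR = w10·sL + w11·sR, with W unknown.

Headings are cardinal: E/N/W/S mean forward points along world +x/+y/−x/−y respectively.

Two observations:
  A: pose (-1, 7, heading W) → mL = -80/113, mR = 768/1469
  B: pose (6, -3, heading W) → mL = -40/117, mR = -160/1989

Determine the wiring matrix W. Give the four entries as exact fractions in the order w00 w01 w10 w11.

obs A: pose=(-1,7,W) → sL=32/13, sR=160/113, mL=-80/113, mR=768/1469
obs B: pose=(6,-3,W) → sL=80/153, sR=80/117, mL=-40/117, mR=-160/1989
sensor matrix S = [[32/13, 160/113], [80/153, 80/117]]; det S = 2754560/2921841
solve [mL_A; mL_B] = S·[w00; w01] and [mR_A; mR_B] = S·[w10; w11]:
  w00 = 0, w01 = -1/2, w10 = 1/2, w11 = -1/2

0 -1/2 1/2 -1/2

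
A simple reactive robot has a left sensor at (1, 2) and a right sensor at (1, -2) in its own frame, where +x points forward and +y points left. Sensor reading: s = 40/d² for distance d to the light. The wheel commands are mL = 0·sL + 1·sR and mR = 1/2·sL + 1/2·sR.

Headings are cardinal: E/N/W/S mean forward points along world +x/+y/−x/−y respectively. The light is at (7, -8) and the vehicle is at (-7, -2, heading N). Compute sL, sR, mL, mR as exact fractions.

8/61 40/193 40/193 1992/11773

left sensor world pos  = (-9, -1); dL² = 305
right sensor world pos = (-5, -1); dR² = 193
sL = 40/305 = 8/61
sR = 40/193 = 40/193
mL = 0·sL + 1·sR = 40/193
mR = 1/2·sL + 1/2·sR = 1992/11773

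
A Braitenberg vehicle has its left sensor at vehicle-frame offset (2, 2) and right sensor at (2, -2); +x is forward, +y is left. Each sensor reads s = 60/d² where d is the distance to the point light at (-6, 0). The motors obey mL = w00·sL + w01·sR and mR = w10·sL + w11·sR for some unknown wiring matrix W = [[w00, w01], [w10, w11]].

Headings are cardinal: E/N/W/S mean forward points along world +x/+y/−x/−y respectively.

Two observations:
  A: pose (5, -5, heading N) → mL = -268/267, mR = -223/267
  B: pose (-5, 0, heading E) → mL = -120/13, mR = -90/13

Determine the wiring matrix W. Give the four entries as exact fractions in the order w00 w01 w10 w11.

-1 -1 -1 -1/2

obs A: pose=(5,-5,N) → sL=2/3, sR=30/89, mL=-268/267, mR=-223/267
obs B: pose=(-5,0,E) → sL=60/13, sR=60/13, mL=-120/13, mR=-90/13
sensor matrix S = [[2/3, 30/89], [60/13, 60/13]]; det S = 1760/1157
solve [mL_A; mL_B] = S·[w00; w01] and [mR_A; mR_B] = S·[w10; w11]:
  w00 = -1, w01 = -1, w10 = -1, w11 = -1/2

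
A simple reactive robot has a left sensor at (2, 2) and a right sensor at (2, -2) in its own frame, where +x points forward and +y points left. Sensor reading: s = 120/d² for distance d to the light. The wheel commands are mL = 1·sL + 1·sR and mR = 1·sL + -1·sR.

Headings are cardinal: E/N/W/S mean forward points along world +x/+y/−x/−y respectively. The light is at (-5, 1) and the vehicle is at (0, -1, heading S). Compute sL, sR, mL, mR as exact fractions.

left sensor world pos  = (2, -3); dL² = 65
right sensor world pos = (-2, -3); dR² = 25
sL = 120/65 = 24/13
sR = 120/25 = 24/5
mL = 1·sL + 1·sR = 432/65
mR = 1·sL + -1·sR = -192/65

24/13 24/5 432/65 -192/65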